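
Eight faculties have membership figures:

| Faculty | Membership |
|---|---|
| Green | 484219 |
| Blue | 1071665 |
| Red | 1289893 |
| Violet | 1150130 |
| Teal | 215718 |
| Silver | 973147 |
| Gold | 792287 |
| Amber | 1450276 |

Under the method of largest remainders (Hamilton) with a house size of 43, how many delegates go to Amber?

Total 7427335; standard divisor 7427335/43 ≈ 172728.721.
Standard quotas: Green 2.8033, Blue 6.2043, Red 7.4677, Violet 6.6586, Teal 1.2489, Silver 5.6340, Gold 4.5869, Amber 8.3963.
Lower quotas: Green 2, Blue 6, Red 7, Violet 6, Teal 1, Silver 5, Gold 4, Amber 8 (sum 39, leaving 4 seats).
Remainders in descending order: Green 0.8033, Violet 0.6586, Silver 0.6340, Gold 0.5869, Red 0.4677, Amber 0.3963, Teal 0.2489, Blue 0.2043.
The surplus seats go to Green, Violet, Silver, Gold.
Amber receives 8.

8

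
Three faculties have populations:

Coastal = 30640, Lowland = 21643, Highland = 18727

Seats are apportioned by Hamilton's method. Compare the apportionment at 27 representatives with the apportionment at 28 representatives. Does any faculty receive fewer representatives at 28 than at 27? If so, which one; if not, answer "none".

At 27 seats: Coastal 12, Lowland 8, Highland 7.
At 28 seats: Coastal 12, Lowland 9, Highland 7.
No faculty's allocation decreased.

none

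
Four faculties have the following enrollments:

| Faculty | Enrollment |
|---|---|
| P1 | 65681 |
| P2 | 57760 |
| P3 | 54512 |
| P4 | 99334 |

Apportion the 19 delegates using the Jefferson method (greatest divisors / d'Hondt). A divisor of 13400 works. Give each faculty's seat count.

With modified divisor 13400: modified quotas P1 4.902, P2 4.310, P3 4.068, P4 7.413.
Rounding down: P1 4, P2 4, P3 4, P4 7 (total 19).

P1 4, P2 4, P3 4, P4 7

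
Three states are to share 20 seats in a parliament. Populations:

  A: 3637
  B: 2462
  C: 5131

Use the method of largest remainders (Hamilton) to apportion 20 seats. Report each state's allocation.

A=7; B=4; C=9

Standard divisor: 11230 ÷ 20 ≈ 561.5.
Standard quotas: A 6.4773, B 4.3847, C 9.1380.
Lower quotas: A 6, B 4, C 9 (sum 19, leaving 1 seat).
Remainders in descending order: A 0.4773, B 0.3847, C 0.1380.
Largest remainder: A receives the extra seat.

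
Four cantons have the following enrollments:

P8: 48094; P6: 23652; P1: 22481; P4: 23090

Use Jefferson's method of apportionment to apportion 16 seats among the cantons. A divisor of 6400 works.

With modified divisor 6400: modified quotas P8 7.515, P6 3.696, P1 3.513, P4 3.608.
Rounding down: P8 7, P6 3, P1 3, P4 3 (total 16).

P8 7, P6 3, P1 3, P4 3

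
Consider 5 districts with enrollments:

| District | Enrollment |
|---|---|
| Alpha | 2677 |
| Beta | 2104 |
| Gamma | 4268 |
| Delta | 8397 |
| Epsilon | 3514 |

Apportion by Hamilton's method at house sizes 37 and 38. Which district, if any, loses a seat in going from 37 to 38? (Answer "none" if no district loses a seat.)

none

At 37 seats: Alpha 5, Beta 4, Gamma 7, Delta 15, Epsilon 6.
At 38 seats: Alpha 5, Beta 4, Gamma 8, Delta 15, Epsilon 6.
No district's allocation decreased.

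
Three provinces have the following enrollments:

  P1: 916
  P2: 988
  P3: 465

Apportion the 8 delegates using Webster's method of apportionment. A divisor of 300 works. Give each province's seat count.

With modified divisor 300: modified quotas P1 3.053, P2 3.293, P3 1.550.
Rounding to the nearest integer: P1 3, P2 3, P3 2 (total 8).

P1 3; P2 3; P3 2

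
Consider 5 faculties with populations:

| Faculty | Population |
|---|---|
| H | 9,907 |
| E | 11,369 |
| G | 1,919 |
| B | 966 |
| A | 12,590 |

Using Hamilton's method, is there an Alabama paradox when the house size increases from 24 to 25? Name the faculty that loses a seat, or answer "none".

none

At 24 seats: H 7, E 7, G 1, B 1, A 8.
At 25 seats: H 7, E 8, G 1, B 1, A 8.
No faculty's allocation decreased.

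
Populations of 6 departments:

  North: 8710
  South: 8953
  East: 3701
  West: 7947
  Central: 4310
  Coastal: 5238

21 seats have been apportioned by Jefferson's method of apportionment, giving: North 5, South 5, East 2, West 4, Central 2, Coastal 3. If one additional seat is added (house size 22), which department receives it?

West

Priority for the next seat is population ÷ (current seats + 1).
Priorities: North 1451.667, South 1492.167, East 1233.667, West 1589.400, Central 1436.667, Coastal 1309.500.
Highest priority: West.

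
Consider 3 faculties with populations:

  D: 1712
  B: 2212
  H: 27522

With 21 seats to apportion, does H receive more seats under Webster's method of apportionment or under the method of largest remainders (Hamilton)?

Webster

Webster: D 1, B 1, H 19.
Hamilton: D 1, B 2, H 18.
H gets 19 under Webster and 18 under Hamilton.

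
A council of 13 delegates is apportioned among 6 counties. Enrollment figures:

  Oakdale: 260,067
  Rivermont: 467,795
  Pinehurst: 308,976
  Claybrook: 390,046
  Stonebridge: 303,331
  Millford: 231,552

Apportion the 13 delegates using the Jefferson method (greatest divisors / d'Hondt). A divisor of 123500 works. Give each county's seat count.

Oakdale 2, Rivermont 3, Pinehurst 2, Claybrook 3, Stonebridge 2, Millford 1

With modified divisor 123500: modified quotas Oakdale 2.106, Rivermont 3.788, Pinehurst 2.502, Claybrook 3.158, Stonebridge 2.456, Millford 1.875.
Rounding down: Oakdale 2, Rivermont 3, Pinehurst 2, Claybrook 3, Stonebridge 2, Millford 1 (total 13).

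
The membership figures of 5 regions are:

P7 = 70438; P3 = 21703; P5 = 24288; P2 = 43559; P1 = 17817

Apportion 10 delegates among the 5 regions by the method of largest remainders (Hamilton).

P7: 4, P3: 1, P5: 1, P2: 3, P1: 1

The standard divisor is 177805/10 ≈ 17780.5.
Standard quotas: P7 3.9615, P3 1.2206, P5 1.3660, P2 2.4498, P1 1.0021.
Lower quotas: P7 3, P3 1, P5 1, P2 2, P1 1 (sum 8, leaving 2 seats).
Remainders in descending order: P7 0.9615, P2 0.4498, P5 0.3660, P3 0.2206, P1 0.0021.
The surplus seats go to P7, P2.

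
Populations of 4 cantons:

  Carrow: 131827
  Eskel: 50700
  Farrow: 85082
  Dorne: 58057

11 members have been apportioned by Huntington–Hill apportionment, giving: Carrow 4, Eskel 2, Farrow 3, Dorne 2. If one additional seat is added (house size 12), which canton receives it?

Carrow

Priority for the next seat is population ÷ (√(s·(s+1))).
Priorities: Carrow 29477.413, Eskel 20698.188, Farrow 24561.058, Dorne 23701.671.
Highest priority: Carrow.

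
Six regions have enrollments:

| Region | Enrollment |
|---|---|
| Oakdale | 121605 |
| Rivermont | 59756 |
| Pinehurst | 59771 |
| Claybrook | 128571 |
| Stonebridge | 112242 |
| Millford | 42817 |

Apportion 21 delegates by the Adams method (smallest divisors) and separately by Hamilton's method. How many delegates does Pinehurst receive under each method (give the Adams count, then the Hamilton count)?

Adams: Oakdale 5, Rivermont 2, Pinehurst 3, Claybrook 5, Stonebridge 4, Millford 2.
Hamilton: Oakdale 5, Rivermont 2, Pinehurst 2, Claybrook 5, Stonebridge 5, Millford 2.
Pinehurst gets 3 under Adams and 2 under Hamilton.

3 and 2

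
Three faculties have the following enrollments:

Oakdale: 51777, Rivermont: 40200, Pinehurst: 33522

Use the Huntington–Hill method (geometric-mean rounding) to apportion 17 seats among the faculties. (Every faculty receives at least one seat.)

Oakdale=7, Rivermont=5, Pinehurst=5

With divisor 7418: modified quotas Oakdale 6.980, Rivermont 5.419, Pinehurst 4.519.
Geometric-mean thresholds: Oakdale √(6·7)=6.481, Rivermont √(5·6)=5.477, Pinehurst √(4·5)=4.472.
Each quota rounded against its threshold gives Oakdale 7, Rivermont 5, Pinehurst 5 (total 17).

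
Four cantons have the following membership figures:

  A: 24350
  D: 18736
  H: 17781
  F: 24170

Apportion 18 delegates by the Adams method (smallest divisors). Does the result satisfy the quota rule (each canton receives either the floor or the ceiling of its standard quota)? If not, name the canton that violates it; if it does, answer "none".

Standard quotas: A 5.154, D 3.966, H 3.764, F 5.116.
Adams allocation: A 5, D 4, H 4, F 5.
Every allocation lies between the lower and upper quota.

none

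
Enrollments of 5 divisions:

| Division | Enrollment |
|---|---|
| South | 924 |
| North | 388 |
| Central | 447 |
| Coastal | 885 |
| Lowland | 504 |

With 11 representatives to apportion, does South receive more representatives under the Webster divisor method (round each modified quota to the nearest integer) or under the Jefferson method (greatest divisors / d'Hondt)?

Jefferson

Webster: South 3, North 1, Central 2, Coastal 3, Lowland 2.
Jefferson: South 4, North 1, Central 1, Coastal 3, Lowland 2.
South gets 3 under Webster and 4 under Jefferson.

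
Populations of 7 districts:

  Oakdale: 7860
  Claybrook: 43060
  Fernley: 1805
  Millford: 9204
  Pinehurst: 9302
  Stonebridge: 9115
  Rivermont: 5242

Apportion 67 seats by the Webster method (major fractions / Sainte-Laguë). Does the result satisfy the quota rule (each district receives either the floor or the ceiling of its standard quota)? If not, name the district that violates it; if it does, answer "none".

Standard quotas: Oakdale 6.153, Claybrook 33.708, Fernley 1.413, Millford 7.205, Pinehurst 7.282, Stonebridge 7.135, Rivermont 4.104.
Webster allocation: Oakdale 6, Claybrook 35, Fernley 1, Millford 7, Pinehurst 7, Stonebridge 7, Rivermont 4.
Claybrook has quota 33.708 (lower 33, upper 34) but receives 35 — outside the quota interval.

Claybrook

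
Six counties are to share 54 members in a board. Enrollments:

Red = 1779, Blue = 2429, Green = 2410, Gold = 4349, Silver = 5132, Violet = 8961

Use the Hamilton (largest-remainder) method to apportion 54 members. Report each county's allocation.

Red=4; Blue=5; Green=5; Gold=10; Silver=11; Violet=19

Standard divisor: 25060 ÷ 54 ≈ 464.074.
Standard quotas: Red 3.8334, Blue 5.2341, Green 5.1931, Gold 9.3713, Silver 11.0586, Violet 19.3094.
Lower quotas: Red 3, Blue 5, Green 5, Gold 9, Silver 11, Violet 19 (sum 52, leaving 2 seats).
Remainders in descending order: Red 0.8334, Gold 0.3713, Violet 0.3094, Blue 0.2341, Green 0.1931, Silver 0.0586.
The surplus seats go to Red, Gold.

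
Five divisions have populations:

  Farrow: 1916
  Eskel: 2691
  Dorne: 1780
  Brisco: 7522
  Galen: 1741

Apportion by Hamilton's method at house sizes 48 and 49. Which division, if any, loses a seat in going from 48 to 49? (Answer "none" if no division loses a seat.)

none

At 48 seats: Farrow 6, Eskel 8, Dorne 6, Brisco 23, Galen 5.
At 49 seats: Farrow 6, Eskel 8, Dorne 6, Brisco 24, Galen 5.
No division's allocation decreased.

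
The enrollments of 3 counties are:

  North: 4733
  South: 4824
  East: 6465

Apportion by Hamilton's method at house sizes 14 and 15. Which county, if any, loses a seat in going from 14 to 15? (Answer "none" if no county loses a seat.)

none

At 14 seats: North 4, South 4, East 6.
At 15 seats: North 4, South 5, East 6.
No county's allocation decreased.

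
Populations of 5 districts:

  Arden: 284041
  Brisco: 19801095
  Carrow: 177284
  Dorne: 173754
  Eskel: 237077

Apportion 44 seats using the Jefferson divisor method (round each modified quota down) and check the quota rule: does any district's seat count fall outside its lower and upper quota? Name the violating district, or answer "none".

Standard quotas: Arden 0.605, Brisco 42.144, Carrow 0.377, Dorne 0.370, Eskel 0.505.
Jefferson allocation: Arden 0, Brisco 44, Carrow 0, Dorne 0, Eskel 0.
Brisco has quota 42.144 (lower 42, upper 43) but receives 44 — outside the quota interval.

Brisco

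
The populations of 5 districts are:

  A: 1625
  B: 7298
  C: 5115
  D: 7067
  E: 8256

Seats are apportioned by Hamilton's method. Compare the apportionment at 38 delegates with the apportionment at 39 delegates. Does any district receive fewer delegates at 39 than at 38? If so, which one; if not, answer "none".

At 38 seats: A 2, B 9, C 7, D 9, E 11.
At 39 seats: A 2, B 10, C 7, D 9, E 11.
No district's allocation decreased.

none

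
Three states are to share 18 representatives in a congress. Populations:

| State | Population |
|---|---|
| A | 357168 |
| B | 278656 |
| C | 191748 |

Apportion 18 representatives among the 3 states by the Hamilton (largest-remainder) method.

A 8, B 6, C 4

The standard divisor is 827572/18 ≈ 45976.222.
Standard quotas: A 7.7685, B 6.0609, C 4.1706.
Lower quotas: A 7, B 6, C 4 (sum 17, leaving 1 seat).
Remainders in descending order: A 0.7685, C 0.1706, B 0.0609.
The surplus seat goes to A.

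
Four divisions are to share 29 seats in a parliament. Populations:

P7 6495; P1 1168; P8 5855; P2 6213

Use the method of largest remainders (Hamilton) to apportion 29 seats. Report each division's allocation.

The standard divisor is 19731/29 ≈ 680.379.
Standard quotas: P7 9.5461, P1 1.7167, P8 8.6055, P2 9.1317.
Lower quotas: P7 9, P1 1, P8 8, P2 9 (sum 27, leaving 2 seats).
Remainders in descending order: P1 0.7167, P8 0.6055, P7 0.5461, P2 0.1317.
Largest remainders: P1, P8 receive the extra seats.

P7 9, P1 2, P8 9, P2 9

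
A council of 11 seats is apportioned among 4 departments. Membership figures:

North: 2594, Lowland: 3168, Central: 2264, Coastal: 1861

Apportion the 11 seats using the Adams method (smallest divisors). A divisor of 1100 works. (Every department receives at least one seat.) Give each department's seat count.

North=3; Lowland=3; Central=3; Coastal=2

With modified divisor 1100: modified quotas North 2.358, Lowland 2.880, Central 2.058, Coastal 1.692.
Rounding up: North 3, Lowland 3, Central 3, Coastal 2 (total 11).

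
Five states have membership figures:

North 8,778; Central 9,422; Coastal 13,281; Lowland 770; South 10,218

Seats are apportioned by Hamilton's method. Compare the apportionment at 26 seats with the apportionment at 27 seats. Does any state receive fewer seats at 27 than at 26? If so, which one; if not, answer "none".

At 26 seats: North 5, Central 6, Coastal 8, Lowland 1, South 6.
At 27 seats: North 6, Central 6, Coastal 8, Lowland 0, South 7.
Lowland drops from 1 to 0.

Lowland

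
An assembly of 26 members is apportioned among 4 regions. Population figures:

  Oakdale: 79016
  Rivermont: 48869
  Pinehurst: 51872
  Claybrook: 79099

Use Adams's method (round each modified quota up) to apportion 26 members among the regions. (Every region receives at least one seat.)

Oakdale 8; Rivermont 5; Pinehurst 5; Claybrook 8

Standard divisor 258856/26 ≈ 9956; standard quotas: Oakdale 7.937, Rivermont 4.908, Pinehurst 5.210, Claybrook 7.945.
Rounding up gives 8, 5, 6, 8 = 27 seats, so the divisor must be adjusted.
With modified divisor 10800: modified quotas Oakdale 7.316, Rivermont 4.525, Pinehurst 4.803, Claybrook 7.324.
Rounding up: Oakdale 8, Rivermont 5, Pinehurst 5, Claybrook 8 (total 26).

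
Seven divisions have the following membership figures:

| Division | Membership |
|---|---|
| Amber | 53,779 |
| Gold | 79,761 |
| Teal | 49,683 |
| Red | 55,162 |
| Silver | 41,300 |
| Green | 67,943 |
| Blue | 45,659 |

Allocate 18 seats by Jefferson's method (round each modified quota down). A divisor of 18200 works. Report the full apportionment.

With modified divisor 18200: modified quotas Amber 2.955, Gold 4.382, Teal 2.730, Red 3.031, Silver 2.269, Green 3.733, Blue 2.509.
Rounding down: Amber 2, Gold 4, Teal 2, Red 3, Silver 2, Green 3, Blue 2 (total 18).

Amber 2; Gold 4; Teal 2; Red 3; Silver 2; Green 3; Blue 2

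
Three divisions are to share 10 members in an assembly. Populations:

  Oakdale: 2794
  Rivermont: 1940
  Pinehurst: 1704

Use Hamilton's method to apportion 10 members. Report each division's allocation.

Standard divisor: 6438 ÷ 10 ≈ 643.8.
Standard quotas: Oakdale 4.340, Rivermont 3.013, Pinehurst 2.647.
Lower quotas: Oakdale 4, Rivermont 3, Pinehurst 2 (sum 9, leaving 1 seat).
Remainders in descending order: Pinehurst 0.647, Oakdale 0.340, Rivermont 0.013.
The surplus seat goes to Pinehurst.

Oakdale 4; Rivermont 3; Pinehurst 3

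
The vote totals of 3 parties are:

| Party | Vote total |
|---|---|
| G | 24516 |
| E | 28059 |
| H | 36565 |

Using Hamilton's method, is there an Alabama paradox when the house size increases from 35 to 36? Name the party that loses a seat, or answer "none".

At 35 seats: G 10, E 11, H 14.
At 36 seats: G 10, E 11, H 15.
No party's allocation decreased.

none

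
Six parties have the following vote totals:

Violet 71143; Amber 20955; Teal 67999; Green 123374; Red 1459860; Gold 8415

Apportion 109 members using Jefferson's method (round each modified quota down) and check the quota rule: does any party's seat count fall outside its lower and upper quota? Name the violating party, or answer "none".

Red

Standard quotas: Violet 4.427, Amber 1.304, Teal 4.231, Green 7.677, Red 90.838, Gold 0.524.
Jefferson allocation: Violet 4, Amber 1, Teal 4, Green 7, Red 93, Gold 0.
Red has quota 90.838 (lower 90, upper 91) but receives 93 — outside the quota interval.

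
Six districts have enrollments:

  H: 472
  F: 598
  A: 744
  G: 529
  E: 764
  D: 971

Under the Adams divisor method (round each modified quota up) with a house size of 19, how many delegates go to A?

Standard divisor 4078/19 ≈ 214.632; standard quotas: H 2.199, F 2.786, A 3.466, G 2.465, E 3.560, D 4.524.
Rounding up gives 3, 3, 4, 3, 4, 5 = 22 seats, so the divisor must be adjusted.
With modified divisor 250: modified quotas H 1.888, F 2.392, A 2.976, G 2.116, E 3.056, D 3.884.
Rounding up: H 2, F 3, A 3, G 3, E 4, D 4 (total 19).
A receives 3.

3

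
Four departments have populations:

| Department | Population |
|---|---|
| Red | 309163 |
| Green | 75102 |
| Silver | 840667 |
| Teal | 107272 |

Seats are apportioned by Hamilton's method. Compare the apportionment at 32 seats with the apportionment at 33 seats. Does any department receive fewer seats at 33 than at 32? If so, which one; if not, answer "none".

Teal

At 32 seats: Red 7, Green 2, Silver 20, Teal 3.
At 33 seats: Red 8, Green 2, Silver 21, Teal 2.
Teal drops from 3 to 2.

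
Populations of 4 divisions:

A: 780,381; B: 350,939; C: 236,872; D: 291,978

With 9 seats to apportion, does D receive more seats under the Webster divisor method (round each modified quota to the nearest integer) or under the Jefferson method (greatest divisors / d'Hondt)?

Webster: A 4, B 2, C 1, D 2.
Jefferson: A 5, B 2, C 1, D 1.
D gets 2 under Webster and 1 under Jefferson.

Webster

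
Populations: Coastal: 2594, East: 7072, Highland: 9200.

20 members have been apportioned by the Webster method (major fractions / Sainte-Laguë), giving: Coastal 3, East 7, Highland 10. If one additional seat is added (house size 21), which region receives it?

East

Priority for the next seat is population ÷ (current seats + 0.5).
Priorities: Coastal 741.143, East 942.933, Highland 876.190.
Highest priority: East.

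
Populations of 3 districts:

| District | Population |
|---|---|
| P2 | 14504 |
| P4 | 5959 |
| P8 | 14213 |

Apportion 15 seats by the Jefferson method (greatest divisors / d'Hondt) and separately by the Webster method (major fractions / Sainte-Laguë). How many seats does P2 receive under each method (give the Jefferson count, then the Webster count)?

Jefferson: P2 7, P4 2, P8 6.
Webster: P2 6, P4 3, P8 6.
P2 gets 7 under Jefferson and 6 under Webster.

7 and 6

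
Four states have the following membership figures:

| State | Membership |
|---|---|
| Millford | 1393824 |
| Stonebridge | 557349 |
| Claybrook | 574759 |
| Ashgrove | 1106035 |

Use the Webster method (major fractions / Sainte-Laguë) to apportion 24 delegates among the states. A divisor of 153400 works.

Millford 9, Stonebridge 4, Claybrook 4, Ashgrove 7

With modified divisor 153400: modified quotas Millford 9.086, Stonebridge 3.633, Claybrook 3.747, Ashgrove 7.210.
Rounding to the nearest integer: Millford 9, Stonebridge 4, Claybrook 4, Ashgrove 7 (total 24).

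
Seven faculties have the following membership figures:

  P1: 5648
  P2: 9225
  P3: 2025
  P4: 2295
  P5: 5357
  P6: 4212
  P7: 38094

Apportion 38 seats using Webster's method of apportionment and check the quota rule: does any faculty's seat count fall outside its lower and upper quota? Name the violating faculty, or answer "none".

P7

Standard quotas: P1 3.210, P2 5.243, P3 1.151, P4 1.304, P5 3.045, P6 2.394, P7 21.652.
Webster allocation: P1 3, P2 5, P3 1, P4 1, P5 3, P6 2, P7 23.
P7 has quota 21.652 (lower 21, upper 22) but receives 23 — outside the quota interval.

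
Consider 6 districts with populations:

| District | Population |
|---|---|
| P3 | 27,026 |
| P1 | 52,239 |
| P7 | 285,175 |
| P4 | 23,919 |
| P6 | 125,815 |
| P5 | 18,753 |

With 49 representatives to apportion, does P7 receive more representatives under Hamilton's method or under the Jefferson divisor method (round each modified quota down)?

Hamilton: P3 2, P1 5, P7 26, P4 2, P6 12, P5 2.
Jefferson: P3 2, P1 5, P7 27, P4 2, P6 12, P5 1.
P7 gets 26 under Hamilton and 27 under Jefferson.

Jefferson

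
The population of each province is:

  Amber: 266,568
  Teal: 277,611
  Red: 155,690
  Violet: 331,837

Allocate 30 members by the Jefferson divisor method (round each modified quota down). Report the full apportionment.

Standard divisor 1031706/30 ≈ 34390.2; standard quotas: Amber 7.751, Teal 8.072, Red 4.527, Violet 9.649.
Rounding down gives 7, 8, 4, 9 = 28 seats, so the divisor must be adjusted.
With modified divisor 32200: modified quotas Amber 8.279, Teal 8.621, Red 4.835, Violet 10.305.
Rounding down: Amber 8, Teal 8, Red 4, Violet 10 (total 30).

Amber 8, Teal 8, Red 4, Violet 10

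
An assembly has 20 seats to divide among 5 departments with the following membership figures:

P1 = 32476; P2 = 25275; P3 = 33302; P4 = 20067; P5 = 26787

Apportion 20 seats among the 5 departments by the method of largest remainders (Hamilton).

P1=5, P2=3, P3=5, P4=3, P5=4

Standard divisor: 137907 ÷ 20 ≈ 6895.35.
Standard quotas: P1 4.7098, P2 3.6655, P3 4.8296, P4 2.9102, P5 3.8848.
Lower quotas: P1 4, P2 3, P3 4, P4 2, P5 3 (sum 16, leaving 4 seats).
Remainders in descending order: P4 0.9102, P5 0.8848, P3 0.8296, P1 0.7098, P2 0.6655.
The surplus seats go to P4, P5, P3, P1.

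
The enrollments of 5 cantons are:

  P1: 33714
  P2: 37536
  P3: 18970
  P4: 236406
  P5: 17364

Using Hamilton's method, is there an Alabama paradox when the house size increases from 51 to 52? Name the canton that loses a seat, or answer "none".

P5

At 51 seats: P1 5, P2 5, P3 3, P4 35, P5 3.
At 52 seats: P1 5, P2 6, P3 3, P4 36, P5 2.
P5 drops from 3 to 2.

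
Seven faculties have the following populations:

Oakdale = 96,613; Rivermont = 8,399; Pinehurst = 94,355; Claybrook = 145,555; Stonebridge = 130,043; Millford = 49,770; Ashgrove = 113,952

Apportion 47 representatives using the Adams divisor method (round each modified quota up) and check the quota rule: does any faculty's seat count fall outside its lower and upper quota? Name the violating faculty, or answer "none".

Standard quotas: Oakdale 7.110, Rivermont 0.618, Pinehurst 6.943, Claybrook 10.711, Stonebridge 9.570, Millford 3.662, Ashgrove 8.386.
Adams allocation: Oakdale 7, Rivermont 1, Pinehurst 7, Claybrook 11, Stonebridge 9, Millford 4, Ashgrove 8.
Every allocation lies between the lower and upper quota.

none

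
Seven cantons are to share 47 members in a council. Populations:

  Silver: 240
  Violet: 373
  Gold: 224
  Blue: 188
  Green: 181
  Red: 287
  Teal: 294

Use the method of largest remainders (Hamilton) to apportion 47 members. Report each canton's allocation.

Silver 6, Violet 10, Gold 6, Blue 5, Green 5, Red 7, Teal 8

Standard divisor: 1787 ÷ 47 ≈ 38.021.
Standard quotas: Silver 6.312, Violet 9.810, Gold 5.891, Blue 4.945, Green 4.760, Red 7.548, Teal 7.733.
Lower quotas: Silver 6, Violet 9, Gold 5, Blue 4, Green 4, Red 7, Teal 7 (sum 42, leaving 5 seats).
Remainders in descending order: Blue 0.945, Gold 0.891, Violet 0.810, Green 0.760, Teal 0.733, Red 0.548, Silver 0.312.
The surplus seats go to Blue, Gold, Violet, Green, Teal.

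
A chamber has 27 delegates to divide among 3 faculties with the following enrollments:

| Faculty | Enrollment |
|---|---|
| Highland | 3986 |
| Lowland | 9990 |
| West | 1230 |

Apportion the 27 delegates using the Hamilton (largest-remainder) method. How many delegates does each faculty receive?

Highland 7; Lowland 18; West 2

The standard divisor is 15206/27 ≈ 563.185.
Standard quotas: Highland 7.0776, Lowland 17.7384, West 2.1840.
Lower quotas: Highland 7, Lowland 17, West 2 (sum 26, leaving 1 seat).
Remainders in descending order: Lowland 0.7384, West 0.1840, Highland 0.0776.
The surplus seat goes to Lowland.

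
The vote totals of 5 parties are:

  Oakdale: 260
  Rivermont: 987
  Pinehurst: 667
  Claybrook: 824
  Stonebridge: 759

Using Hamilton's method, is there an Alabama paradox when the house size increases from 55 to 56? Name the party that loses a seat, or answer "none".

none

At 55 seats: Oakdale 4, Rivermont 16, Pinehurst 10, Claybrook 13, Stonebridge 12.
At 56 seats: Oakdale 4, Rivermont 16, Pinehurst 11, Claybrook 13, Stonebridge 12.
No party's allocation decreased.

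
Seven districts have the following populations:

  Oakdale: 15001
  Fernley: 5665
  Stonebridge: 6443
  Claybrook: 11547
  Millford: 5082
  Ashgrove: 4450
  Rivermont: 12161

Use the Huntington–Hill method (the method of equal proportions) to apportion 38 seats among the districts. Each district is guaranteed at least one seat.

With divisor 1603: modified quotas Oakdale 9.358, Fernley 3.534, Stonebridge 4.019, Claybrook 7.203, Millford 3.170, Ashgrove 2.776, Rivermont 7.586.
Geometric-mean thresholds: Oakdale √(9·10)=9.487, Fernley √(3·4)=3.464, Stonebridge √(4·5)=4.472, Claybrook √(7·8)=7.483, Millford √(3·4)=3.464, Ashgrove √(2·3)=2.449, Rivermont √(7·8)=7.483.
Each quota rounded against its threshold gives Oakdale 9, Fernley 4, Stonebridge 4, Claybrook 7, Millford 3, Ashgrove 3, Rivermont 8 (total 38).

Oakdale 9; Fernley 4; Stonebridge 4; Claybrook 7; Millford 3; Ashgrove 3; Rivermont 8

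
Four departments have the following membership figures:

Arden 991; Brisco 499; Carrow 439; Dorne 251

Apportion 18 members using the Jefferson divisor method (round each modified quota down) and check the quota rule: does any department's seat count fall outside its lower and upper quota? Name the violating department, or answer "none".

none

Standard quotas: Arden 8.183, Brisco 4.120, Carrow 3.625, Dorne 2.072.
Jefferson allocation: Arden 9, Brisco 4, Carrow 3, Dorne 2.
Every allocation lies between the lower and upper quota.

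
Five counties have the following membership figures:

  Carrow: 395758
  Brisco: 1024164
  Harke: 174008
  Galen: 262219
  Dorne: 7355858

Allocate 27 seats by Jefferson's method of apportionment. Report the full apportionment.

Standard divisor 9212007/27 ≈ 341185.444; standard quotas: Carrow 1.160, Brisco 3.002, Harke 0.510, Galen 0.769, Dorne 21.560.
Rounding down gives 1, 3, 0, 0, 21 = 25 seats, so the divisor must be adjusted.
With modified divisor 313200: modified quotas Carrow 1.264, Brisco 3.270, Harke 0.556, Galen 0.837, Dorne 23.486.
Rounding down: Carrow 1, Brisco 3, Harke 0, Galen 0, Dorne 23 (total 27).

Carrow 1, Brisco 3, Harke 0, Galen 0, Dorne 23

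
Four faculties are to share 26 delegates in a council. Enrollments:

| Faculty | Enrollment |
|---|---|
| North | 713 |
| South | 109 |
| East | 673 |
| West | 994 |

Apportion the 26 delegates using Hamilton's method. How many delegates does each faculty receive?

The standard divisor is 2489/26 ≈ 95.731.
Standard quotas: North 7.448, South 1.139, East 7.030, West 10.383.
Lower quotas: North 7, South 1, East 7, West 10 (sum 25, leaving 1 seat).
Remainders in descending order: North 0.448, West 0.383, South 0.139, East 0.030.
Largest remainder: North receives the extra seat.

North 8, South 1, East 7, West 10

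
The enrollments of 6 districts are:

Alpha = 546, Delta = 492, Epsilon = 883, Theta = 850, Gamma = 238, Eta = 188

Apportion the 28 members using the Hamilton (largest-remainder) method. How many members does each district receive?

Total 3197; standard divisor 3197/28 ≈ 114.179.
Standard quotas: Alpha 4.782, Delta 4.309, Epsilon 7.734, Theta 7.444, Gamma 2.084, Eta 1.647.
Lower quotas: Alpha 4, Delta 4, Epsilon 7, Theta 7, Gamma 2, Eta 1 (sum 25, leaving 3 seats).
Remainders in descending order: Alpha 0.782, Epsilon 0.734, Eta 0.647, Theta 0.444, Delta 0.309, Gamma 0.084.
The surplus seats go to Alpha, Epsilon, Eta.

Alpha=5; Delta=4; Epsilon=8; Theta=7; Gamma=2; Eta=2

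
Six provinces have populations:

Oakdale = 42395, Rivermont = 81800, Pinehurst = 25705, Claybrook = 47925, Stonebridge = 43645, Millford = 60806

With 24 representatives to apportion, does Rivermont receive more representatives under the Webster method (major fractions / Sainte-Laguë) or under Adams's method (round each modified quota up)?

Webster

Webster: Oakdale 3, Rivermont 7, Pinehurst 2, Claybrook 4, Stonebridge 3, Millford 5.
Adams: Oakdale 3, Rivermont 6, Pinehurst 2, Claybrook 4, Stonebridge 4, Millford 5.
Rivermont gets 7 under Webster and 6 under Adams.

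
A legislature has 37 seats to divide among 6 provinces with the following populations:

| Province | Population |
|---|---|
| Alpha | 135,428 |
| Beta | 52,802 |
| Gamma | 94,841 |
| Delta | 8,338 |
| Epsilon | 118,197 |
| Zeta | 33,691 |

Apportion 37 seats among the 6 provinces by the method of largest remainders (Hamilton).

Standard divisor: 443297 ÷ 37 = 11981.
Standard quotas: Alpha 11.3036, Beta 4.4071, Gamma 7.9160, Delta 0.6959, Epsilon 9.8654, Zeta 2.8120.
Lower quotas: Alpha 11, Beta 4, Gamma 7, Delta 0, Epsilon 9, Zeta 2 (sum 33, leaving 4 seats).
Remainders in descending order: Gamma 0.9160, Epsilon 0.8654, Zeta 0.8120, Delta 0.6959, Beta 0.4071, Alpha 0.3036.
The surplus seats go to Gamma, Epsilon, Zeta, Delta.

Alpha=11; Beta=4; Gamma=8; Delta=1; Epsilon=10; Zeta=3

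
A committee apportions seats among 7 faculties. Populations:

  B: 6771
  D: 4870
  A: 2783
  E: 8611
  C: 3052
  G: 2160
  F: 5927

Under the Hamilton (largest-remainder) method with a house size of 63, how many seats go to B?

12

Standard divisor: 34174 ÷ 63 ≈ 542.444.
Standard quotas: B 12.4824, D 8.9779, A 5.1305, E 15.8744, C 5.6264, G 3.9820, F 10.9265.
Lower quotas: B 12, D 8, A 5, E 15, C 5, G 3, F 10 (sum 58, leaving 5 seats).
Remainders in descending order: G 0.9820, D 0.9779, F 0.9265, E 0.8744, C 0.6264, B 0.4824, A 0.1305.
Largest remainders: G, D, F, E, C receive the extra seats.
B receives 12.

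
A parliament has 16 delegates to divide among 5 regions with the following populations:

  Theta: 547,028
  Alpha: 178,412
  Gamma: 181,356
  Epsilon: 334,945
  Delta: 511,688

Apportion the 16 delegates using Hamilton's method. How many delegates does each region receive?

Theta=5, Alpha=1, Gamma=2, Epsilon=3, Delta=5

Standard divisor: 1753429 ÷ 16 ≈ 109589.312.
Standard quotas: Theta 4.9916, Alpha 1.6280, Gamma 1.6549, Epsilon 3.0564, Delta 4.6691.
Lower quotas: Theta 4, Alpha 1, Gamma 1, Epsilon 3, Delta 4 (sum 13, leaving 3 seats).
Remainders in descending order: Theta 0.9916, Delta 0.6691, Gamma 0.6549, Alpha 0.6280, Epsilon 0.0564.
The surplus seats go to Theta, Delta, Gamma.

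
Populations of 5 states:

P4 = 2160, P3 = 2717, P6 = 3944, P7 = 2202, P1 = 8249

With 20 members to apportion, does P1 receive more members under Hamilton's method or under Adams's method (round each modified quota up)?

Hamilton: P4 2, P3 3, P6 4, P7 2, P1 9.
Adams: P4 2, P3 3, P6 4, P7 3, P1 8.
P1 gets 9 under Hamilton and 8 under Adams.

Hamilton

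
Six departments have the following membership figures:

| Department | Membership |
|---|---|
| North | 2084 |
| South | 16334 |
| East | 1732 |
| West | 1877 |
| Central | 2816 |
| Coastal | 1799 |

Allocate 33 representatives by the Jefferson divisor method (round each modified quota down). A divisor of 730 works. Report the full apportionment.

With modified divisor 730: modified quotas North 2.855, South 22.375, East 2.373, West 2.571, Central 3.858, Coastal 2.464.
Rounding down: North 2, South 22, East 2, West 2, Central 3, Coastal 2 (total 33).

North 2, South 22, East 2, West 2, Central 3, Coastal 2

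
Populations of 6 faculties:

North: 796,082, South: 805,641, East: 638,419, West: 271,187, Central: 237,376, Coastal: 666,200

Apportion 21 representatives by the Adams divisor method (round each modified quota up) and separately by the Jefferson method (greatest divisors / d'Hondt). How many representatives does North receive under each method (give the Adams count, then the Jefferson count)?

4 and 5

Adams: North 4, South 5, East 4, West 2, Central 2, Coastal 4.
Jefferson: North 5, South 5, East 4, West 2, Central 1, Coastal 4.
North gets 4 under Adams and 5 under Jefferson.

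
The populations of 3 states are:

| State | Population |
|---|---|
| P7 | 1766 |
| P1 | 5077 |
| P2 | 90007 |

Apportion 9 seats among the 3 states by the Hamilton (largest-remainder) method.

P7 0, P1 1, P2 8

Total 96850; standard divisor 96850/9 ≈ 10761.111.
Standard quotas: P7 0.1641, P1 0.4718, P2 8.3641.
Lower quotas: P7 0, P1 0, P2 8 (sum 8, leaving 1 seat).
Remainders in descending order: P1 0.4718, P2 0.3641, P7 0.1641.
The surplus seat goes to P1.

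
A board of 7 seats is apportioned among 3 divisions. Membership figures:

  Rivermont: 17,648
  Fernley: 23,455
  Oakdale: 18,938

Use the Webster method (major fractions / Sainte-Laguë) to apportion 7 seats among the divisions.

Standard divisor 60041/7 ≈ 8577.286; standard quotas: Rivermont 2.058, Fernley 2.735, Oakdale 2.208.
Rounding to the nearest integer gives Rivermont 2, Fernley 3, Oakdale 2 — total 7, matching the house size, so no adjustment is needed.

Rivermont: 2, Fernley: 3, Oakdale: 2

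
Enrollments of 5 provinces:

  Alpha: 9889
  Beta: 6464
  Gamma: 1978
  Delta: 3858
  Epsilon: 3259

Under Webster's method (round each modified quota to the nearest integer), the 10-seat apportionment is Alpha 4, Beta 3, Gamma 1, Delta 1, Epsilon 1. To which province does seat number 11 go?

Priority for the next seat is population ÷ (current seats + 0.5).
Priorities: Alpha 2197.556, Beta 1846.857, Gamma 1318.667, Delta 2572.000, Epsilon 2172.667.
Highest priority: Delta.

Delta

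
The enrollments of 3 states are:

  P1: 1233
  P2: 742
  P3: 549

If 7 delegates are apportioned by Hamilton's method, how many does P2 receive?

2

Total 2524; standard divisor 2524/7 ≈ 360.571.
Standard quotas: P1 3.420, P2 2.058, P3 1.523.
Lower quotas: P1 3, P2 2, P3 1 (sum 6, leaving 1 seat).
Remainders in descending order: P3 0.523, P1 0.420, P2 0.058.
Largest remainder: P3 receives the extra seat.
P2 receives 2.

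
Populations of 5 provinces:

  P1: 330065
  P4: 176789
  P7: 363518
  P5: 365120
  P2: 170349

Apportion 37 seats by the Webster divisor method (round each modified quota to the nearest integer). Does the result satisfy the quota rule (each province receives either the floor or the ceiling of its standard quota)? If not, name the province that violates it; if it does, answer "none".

Standard quotas: P1 8.687, P4 4.653, P7 9.567, P5 9.610, P2 4.483.
Webster allocation: P1 9, P4 5, P7 9, P5 10, P2 4.
Every allocation lies between the lower and upper quota.

none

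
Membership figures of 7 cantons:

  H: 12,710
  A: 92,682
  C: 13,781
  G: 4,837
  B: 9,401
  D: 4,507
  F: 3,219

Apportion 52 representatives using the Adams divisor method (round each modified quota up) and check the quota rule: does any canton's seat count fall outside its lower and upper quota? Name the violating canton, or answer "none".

A

Standard quotas: H 4.683, A 34.147, C 5.077, G 1.782, B 3.464, D 1.661, F 1.186.
Adams allocation: H 5, A 32, C 5, G 2, B 4, D 2, F 2.
A has quota 34.147 (lower 34, upper 35) but receives 32 — outside the quota interval.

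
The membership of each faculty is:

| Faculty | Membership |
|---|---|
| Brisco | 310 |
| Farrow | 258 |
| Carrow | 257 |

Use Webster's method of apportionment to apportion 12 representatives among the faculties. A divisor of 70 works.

With modified divisor 70: modified quotas Brisco 4.429, Farrow 3.686, Carrow 3.671.
Rounding to the nearest integer: Brisco 4, Farrow 4, Carrow 4 (total 12).

Brisco 4, Farrow 4, Carrow 4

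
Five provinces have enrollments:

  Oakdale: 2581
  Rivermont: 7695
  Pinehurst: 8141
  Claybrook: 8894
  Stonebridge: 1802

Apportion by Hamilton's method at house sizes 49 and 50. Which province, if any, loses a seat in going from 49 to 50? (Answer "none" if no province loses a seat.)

none

At 49 seats: Oakdale 4, Rivermont 13, Pinehurst 14, Claybrook 15, Stonebridge 3.
At 50 seats: Oakdale 5, Rivermont 13, Pinehurst 14, Claybrook 15, Stonebridge 3.
No province's allocation decreased.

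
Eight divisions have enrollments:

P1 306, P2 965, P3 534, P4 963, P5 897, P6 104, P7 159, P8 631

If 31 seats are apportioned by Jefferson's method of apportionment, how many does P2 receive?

7

Standard divisor 4559/31 ≈ 147.065; standard quotas: P1 2.081, P2 6.562, P3 3.631, P4 6.548, P5 6.099, P6 0.707, P7 1.081, P8 4.291.
Rounding down gives 2, 6, 3, 6, 6, 0, 1, 4 = 28 seats, so the divisor must be adjusted.
With modified divisor 130: modified quotas P1 2.354, P2 7.423, P3 4.108, P4 7.408, P5 6.900, P6 0.800, P7 1.223, P8 4.854.
Rounding down: P1 2, P2 7, P3 4, P4 7, P5 6, P6 0, P7 1, P8 4 (total 31).
P2 receives 7.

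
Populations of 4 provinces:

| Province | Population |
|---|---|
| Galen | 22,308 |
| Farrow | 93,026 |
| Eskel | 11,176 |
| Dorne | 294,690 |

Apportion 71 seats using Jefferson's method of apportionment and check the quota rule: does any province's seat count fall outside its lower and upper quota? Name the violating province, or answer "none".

Dorne

Standard quotas: Galen 3.760, Farrow 15.681, Eskel 1.884, Dorne 49.675.
Jefferson allocation: Galen 3, Farrow 16, Eskel 1, Dorne 51.
Dorne has quota 49.675 (lower 49, upper 50) but receives 51 — outside the quota interval.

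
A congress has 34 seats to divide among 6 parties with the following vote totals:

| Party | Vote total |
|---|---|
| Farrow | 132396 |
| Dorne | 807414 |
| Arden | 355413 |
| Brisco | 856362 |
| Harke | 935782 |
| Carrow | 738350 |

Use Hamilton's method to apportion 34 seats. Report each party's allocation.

Standard divisor: 3825717 ÷ 34 ≈ 112521.088.
Standard quotas: Farrow 1.1766, Dorne 7.1757, Arden 3.1586, Brisco 7.6107, Harke 8.3165, Carrow 6.5619.
Lower quotas: Farrow 1, Dorne 7, Arden 3, Brisco 7, Harke 8, Carrow 6 (sum 32, leaving 2 seats).
Remainders in descending order: Brisco 0.6107, Carrow 0.5619, Harke 0.3165, Farrow 0.1766, Dorne 0.1757, Arden 0.1586.
Largest remainders: Brisco, Carrow receive the extra seats.

Farrow 1, Dorne 7, Arden 3, Brisco 8, Harke 8, Carrow 7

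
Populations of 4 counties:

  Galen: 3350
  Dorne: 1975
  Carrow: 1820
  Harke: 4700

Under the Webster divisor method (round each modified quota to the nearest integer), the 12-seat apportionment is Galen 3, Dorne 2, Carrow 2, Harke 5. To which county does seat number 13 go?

Priority for the next seat is population ÷ (current seats + 0.5).
Priorities: Galen 957.143, Dorne 790.000, Carrow 728.000, Harke 854.545.
Highest priority: Galen.

Galen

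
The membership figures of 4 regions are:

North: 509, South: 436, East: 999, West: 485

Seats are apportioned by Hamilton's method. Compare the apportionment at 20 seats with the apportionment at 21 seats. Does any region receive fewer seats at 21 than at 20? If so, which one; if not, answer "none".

none

At 20 seats: North 4, South 4, East 8, West 4.
At 21 seats: North 4, South 4, East 9, West 4.
No region's allocation decreased.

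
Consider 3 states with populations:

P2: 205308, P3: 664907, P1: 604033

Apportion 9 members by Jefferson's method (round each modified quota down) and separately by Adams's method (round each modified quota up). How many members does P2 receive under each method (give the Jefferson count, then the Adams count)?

Jefferson: P2 1, P3 4, P1 4.
Adams: P2 2, P3 4, P1 3.
P2 gets 1 under Jefferson and 2 under Adams.

1 and 2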